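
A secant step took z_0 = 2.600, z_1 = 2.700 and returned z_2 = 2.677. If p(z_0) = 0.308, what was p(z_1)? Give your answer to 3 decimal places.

-0.092

The secant line through (2.600, 0.308) and (2.700, p(z_1)) crosses zero at z_2 = 2.677.
So (2.600, 0.308), (2.700, p(z_1)), (2.677, 0) are collinear:
p(z_1) = 0.308 · (2.700 − 2.677) / (2.600 − 2.677) = 0.308 · (0.02300)/(-0.07700) = -0.09200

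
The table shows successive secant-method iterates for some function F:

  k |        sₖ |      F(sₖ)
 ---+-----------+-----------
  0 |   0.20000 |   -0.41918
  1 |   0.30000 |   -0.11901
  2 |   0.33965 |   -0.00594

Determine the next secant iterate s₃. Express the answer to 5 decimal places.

0.34173

s₃ = 0.33965 − (-0.00594)·(0.33965 − 0.30000) / (-0.00594 − (-0.11901))
   = 0.33965 − (-0.0002355)/(0.1130700) = 0.3417330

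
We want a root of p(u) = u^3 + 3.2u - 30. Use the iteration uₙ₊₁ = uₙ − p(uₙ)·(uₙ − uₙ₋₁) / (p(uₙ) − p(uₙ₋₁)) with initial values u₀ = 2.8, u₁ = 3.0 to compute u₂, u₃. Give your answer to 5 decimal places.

p(2.8) = 0.9120000, p(3.0) = 6.6000000
u₂ = 3.0000000 − 6.6000000·(3.0000000 − 2.8000000) / (6.6000000 − 0.9120000) = 3.0000000 − (1.3200000)/(5.6880000) = 2.7679325
p(2.7679325) = 0.0637611
u₃ = 2.7679325 − 0.0637611·(2.7679325 − 3.0000000) / (0.0637611 − 6.6000000) = 2.7679325 − (-0.0147969)/(-6.5362389) = 2.7656687

2.76793, 2.76567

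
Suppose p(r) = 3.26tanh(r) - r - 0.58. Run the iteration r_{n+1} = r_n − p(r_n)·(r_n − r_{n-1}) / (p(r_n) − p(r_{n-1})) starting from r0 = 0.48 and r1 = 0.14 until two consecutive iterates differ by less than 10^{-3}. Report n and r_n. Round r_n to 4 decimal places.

p(0.48) = 0.394754, p(0.14) = -0.266559
r2 = 0.140000 − (-0.266559)·(-0.340000)/(-0.661313) = 0.277045;  |Δ| = 0.137045
p(0.277045) = 0.023704
r3 = 0.277045 − 0.023704·(0.137045)/(0.290262) = 0.265854;  |Δ| = 0.011191
p(0.265854) = 0.000973
r4 = 0.265854 − 0.000973·(-0.011191)/(-0.022731) = 0.265375;  |Δ| = 0.000479
|r4 − r3| = 0.000479 < 10^{-3}

n = 4, r_n = 0.2654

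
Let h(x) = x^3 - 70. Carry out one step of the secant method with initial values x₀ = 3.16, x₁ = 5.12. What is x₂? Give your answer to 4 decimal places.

h(3.16) = -38.445504, h(5.12) = 64.217728
x₂ = 5.120000 − 64.217728·(5.120000 − 3.160000) / (64.217728 − (-38.445504)) = 5.120000 − (125.866747)/(102.663232) = 3.893984

3.8940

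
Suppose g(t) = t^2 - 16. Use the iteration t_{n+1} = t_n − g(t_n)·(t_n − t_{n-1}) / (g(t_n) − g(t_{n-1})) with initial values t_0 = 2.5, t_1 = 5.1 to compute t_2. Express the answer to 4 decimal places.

g(2.5) = -9.750000, g(5.1) = 10.010000
t_2 = 5.100000 − 10.010000·(5.100000 − 2.500000) / (10.010000 − (-9.750000)) = 5.100000 − (26.026000)/(19.760000) = 3.782895

3.7829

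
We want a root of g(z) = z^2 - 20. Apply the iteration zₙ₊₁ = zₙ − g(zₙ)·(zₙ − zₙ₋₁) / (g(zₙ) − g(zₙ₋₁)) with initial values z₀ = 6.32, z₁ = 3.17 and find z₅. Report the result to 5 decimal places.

4.47213

g(6.32) = 19.9424000, g(3.17) = -9.9511000
z₂ = 3.1700000 − (-9.9511000)·(3.1700000 − 6.3200000) / (-9.9511000 − 19.9424000) = 3.1700000 − (31.3459650)/(-29.8935000) = 4.2185880
g(4.2185880) = -2.2035154
z₃ = 4.2185880 − (-2.2035154)·(4.2185880 − 3.1700000) / (-2.2035154 − (-9.9511000)) = 4.2185880 − (-2.3105798)/(7.7475846) = 4.5168203
g(4.5168203) = 0.4016653
z₄ = 4.5168203 − 0.4016653·(4.5168203 − 4.2185880) / (0.4016653 − (-2.2035154)) = 4.5168203 − (0.1197895)/(2.6051807) = 4.4708390
g(4.4708390) = -0.0115988
z₅ = 4.4708390 − (-0.0115988)·(4.4708390 − 4.5168203) / (-0.0115988 − 0.4016653) = 4.4708390 − (0.0005333)/(-0.4132641) = 4.4721295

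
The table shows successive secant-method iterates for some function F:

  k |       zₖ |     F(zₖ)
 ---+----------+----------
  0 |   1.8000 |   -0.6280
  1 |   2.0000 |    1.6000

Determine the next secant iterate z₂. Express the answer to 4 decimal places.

1.8564

z₂ = 2.0000 − 1.6000·(2.0000 − 1.8000) / (1.6000 − (-0.6280))
   = 2.0000 − (0.320000)/(2.228000) = 1.856373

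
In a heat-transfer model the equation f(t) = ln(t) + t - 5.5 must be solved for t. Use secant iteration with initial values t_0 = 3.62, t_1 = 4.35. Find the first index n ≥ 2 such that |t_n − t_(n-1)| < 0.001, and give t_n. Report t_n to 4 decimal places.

n = 4, t_n = 4.0912

f(3.62) = -0.593526, f(4.35) = 0.320176
t_2 = 4.350000 − 0.320176·(0.730000)/(0.913702) = 4.094196;  |Δ| = 0.255804
f(4.094196) = 0.003767
t_3 = 4.094196 − 0.003767·(-0.255804)/(-0.316409) = 4.091151;  |Δ| = 0.003045
f(4.091151) = -0.000023
t_4 = 4.091151 − (-0.000023)·(-0.003045)/(-0.003789) = 4.091169;  |Δ| = 0.000018
|t_4 − t_3| = 0.000018 < 0.001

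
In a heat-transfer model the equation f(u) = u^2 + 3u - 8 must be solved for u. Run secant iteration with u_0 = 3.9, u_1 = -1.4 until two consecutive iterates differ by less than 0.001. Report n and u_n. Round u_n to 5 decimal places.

f(3.9) = 18.9100000, f(-1.4) = -10.2400000
u_2 = -1.4000000 − (-10.2400000)·(-5.3000000)/(-29.1500000) = 0.4618182;  |Δ| = 1.8618182
f(0.4618182) = -6.4012694
u_3 = 0.4618182 − (-6.4012694)·(1.8618182)/(3.8387306) = 3.5664903;  |Δ| = 3.1046721
f(3.5664903) = 15.4193240
u_4 = 3.5664903 − 15.4193240·(3.1046721)/(21.8205934) = 1.3726020;  |Δ| = 2.1938883
f(1.3726020) = -1.9981579
u_5 = 1.3726020 − (-1.9981579)·(-2.1938883)/(-17.4174819) = 1.6242879;  |Δ| = 0.2516859
f(1.6242879) = -0.4888250
u_6 = 1.6242879 − (-0.4888250)·(0.2516859)/(1.5093329) = 1.7058010;  |Δ| = 0.0815131
f(1.7058010) = 0.0271601
u_7 = 1.7058010 − 0.0271601·(0.0815131)/(0.5159851) = 1.7015104;  |Δ| = 0.0042906
f(1.7015104) = -0.0003313
u_8 = 1.7015104 − (-0.0003313)·(-0.0042906)/(-0.0274914) = 1.7015621;  |Δ| = 0.0000517
|u_8 − u_7| = 0.0000517 < 0.001

n = 8, u_n = 1.70156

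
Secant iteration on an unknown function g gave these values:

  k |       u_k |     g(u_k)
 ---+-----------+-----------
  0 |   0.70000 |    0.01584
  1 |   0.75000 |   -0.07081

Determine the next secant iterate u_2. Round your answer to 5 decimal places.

u_2 = 0.75000 − (-0.07081)·(0.75000 − 0.70000) / (-0.07081 − 0.01584)
   = 0.75000 − (-0.0035405)/(-0.0866500) = 0.7091402

0.70914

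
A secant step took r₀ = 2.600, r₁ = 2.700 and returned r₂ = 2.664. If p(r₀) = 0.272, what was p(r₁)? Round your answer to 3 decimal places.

The secant line through (2.600, 0.272) and (2.700, p(r₁)) crosses zero at r₂ = 2.664.
So (2.600, 0.272), (2.700, p(r₁)), (2.664, 0) are collinear:
p(r₁) = 0.272 · (2.700 − 2.664) / (2.600 − 2.664) = 0.272 · (0.03600)/(-0.06400) = -0.15300

-0.153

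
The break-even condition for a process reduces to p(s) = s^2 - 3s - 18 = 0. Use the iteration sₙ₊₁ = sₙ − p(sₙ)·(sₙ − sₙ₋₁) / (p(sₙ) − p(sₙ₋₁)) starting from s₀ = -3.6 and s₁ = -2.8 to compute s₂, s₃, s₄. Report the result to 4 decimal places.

-2.9872, -3.0003, -3.0000

p(-3.6) = 5.760000, p(-2.8) = -1.760000
s₂ = -2.800000 − (-1.760000)·(-2.800000 − (-3.600000)) / (-1.760000 − 5.760000) = -2.800000 − (-1.408000)/(-7.520000) = -2.987234
p(-2.987234) = -0.114731
s₃ = -2.987234 − (-0.114731)·(-2.987234 − (-2.800000)) / (-0.114731 − (-1.760000)) = -2.987234 − (0.021481)/(1.645269) = -3.000291
p(-3.000291) = 0.002615
s₄ = -3.000291 − 0.002615·(-3.000291 − (-2.987234)) / (0.002615 − (-0.114731)) = -3.000291 − (-0.000034)/(0.117346) = -3.000000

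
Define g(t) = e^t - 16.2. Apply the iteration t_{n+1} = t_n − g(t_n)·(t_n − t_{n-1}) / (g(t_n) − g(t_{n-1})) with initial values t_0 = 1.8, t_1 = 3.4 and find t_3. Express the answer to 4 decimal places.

2.6971

g(1.8) = -10.150353, g(3.4) = 13.764100
t_2 = 3.400000 − 13.764100·(3.400000 − 1.800000) / (13.764100 − (-10.150353)) = 3.400000 − (22.022560)/(23.914453) = 2.479111
g(2.479111) = -4.269349
t_3 = 2.479111 − (-4.269349)·(2.479111 − 3.400000) / (-4.269349 − 13.764100) = 2.479111 − (3.931597)/(-18.033449) = 2.697128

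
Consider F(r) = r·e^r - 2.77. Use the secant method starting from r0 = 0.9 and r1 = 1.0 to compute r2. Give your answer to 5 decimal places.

1.01025

F(0.9) = -0.5563572, F(1.0) = -0.0517182
r2 = 1.0000000 − (-0.0517182)·(1.0000000 − 0.9000000) / (-0.0517182 − (-0.5563572)) = 1.0000000 − (-0.0051718)/(0.5046390) = 1.0102485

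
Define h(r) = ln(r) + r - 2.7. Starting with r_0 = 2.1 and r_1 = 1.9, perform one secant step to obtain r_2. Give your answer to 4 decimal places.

h(2.1) = 0.141937, h(1.9) = -0.158146
r_2 = 1.900000 − (-0.158146)·(1.900000 − 2.100000) / (-0.158146 − 0.141937) = 1.900000 − (0.031629)/(-0.300083) = 2.005401

2.0054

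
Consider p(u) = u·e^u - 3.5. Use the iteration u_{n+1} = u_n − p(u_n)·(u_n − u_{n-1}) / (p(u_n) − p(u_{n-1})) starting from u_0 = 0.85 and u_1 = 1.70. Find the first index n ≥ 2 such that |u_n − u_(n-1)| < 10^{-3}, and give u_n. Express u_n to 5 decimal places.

p(0.85) = -1.5113002, p(1.70) = 5.8057106
u_2 = 1.7000000 − 5.8057106·(0.8500000)/(7.3170107) = 1.0255642;  |Δ| = 0.6744358
p(1.0255642) = -0.6400415
u_3 = 1.0255642 − (-0.6400415)·(-0.6744358)/(-6.4457521) = 1.0925334;  |Δ| = 0.0669692
p(1.0925334) = -0.2422635
u_4 = 1.0925334 − (-0.2422635)·(0.0669692)/(0.3977781) = 1.1333205;  |Δ| = 0.0407870
p(1.1333205) = 0.0200396
u_5 = 1.1333205 − 0.0200396·(0.0407870)/(0.2623031) = 1.1302044;  |Δ| = 0.0031161
p(1.1302044) = -0.0005603
u_6 = 1.1302044 − (-0.0005603)·(-0.0031161)/(-0.0205999) = 1.1302891;  |Δ| = 0.0000848
|u_6 − u_5| = 0.0000848 < 10^{-3}

n = 6, u_n = 1.13029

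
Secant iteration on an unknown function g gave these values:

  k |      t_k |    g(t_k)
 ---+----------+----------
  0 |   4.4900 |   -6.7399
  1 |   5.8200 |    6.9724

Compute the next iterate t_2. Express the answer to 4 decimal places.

5.1437

t_2 = 5.8200 − 6.9724·(5.8200 − 4.4900) / (6.9724 − (-6.7399))
   = 5.8200 − (9.273292)/(13.712300) = 5.143725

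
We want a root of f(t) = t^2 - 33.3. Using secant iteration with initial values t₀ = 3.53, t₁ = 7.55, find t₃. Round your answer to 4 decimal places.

f(3.53) = -20.839100, f(7.55) = 23.702500
t₂ = 7.550000 − 23.702500·(7.550000 − 3.530000) / (23.702500 − (-20.839100)) = 7.550000 − (95.284050)/(44.541600) = 5.410785
f(5.410785) = -4.023404
t₃ = 5.410785 − (-4.023404)·(5.410785 − 7.550000) / (-4.023404 − 23.702500) = 5.410785 − (8.606924)/(-27.725904) = 5.721214

5.7212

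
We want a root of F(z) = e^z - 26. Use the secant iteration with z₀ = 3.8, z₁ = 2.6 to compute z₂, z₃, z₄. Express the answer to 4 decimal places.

3.0816, 3.3248, 3.2521

F(3.8) = 18.701184, F(2.6) = -12.536262
z₂ = 2.600000 − (-12.536262)·(2.600000 − 3.800000) / (-12.536262 − 18.701184) = 2.600000 − (15.043514)/(-31.237446) = 3.081586
F(3.081586) = -4.207063
z₃ = 3.081586 − (-4.207063)·(3.081586 − 2.600000) / (-4.207063 − (-12.536262)) = 3.081586 − (-2.026062)/(8.329199) = 3.324834
F(3.324834) = 1.794387
z₄ = 3.324834 − 1.794387·(3.324834 − 3.081586) / (1.794387 − (-4.207063)) = 3.324834 − (0.436481)/(6.001450) = 3.252105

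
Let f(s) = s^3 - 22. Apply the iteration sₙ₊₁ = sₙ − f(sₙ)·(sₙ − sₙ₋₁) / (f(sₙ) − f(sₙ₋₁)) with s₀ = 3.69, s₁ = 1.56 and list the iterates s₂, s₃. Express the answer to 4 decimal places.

f(3.69) = 28.243409, f(1.56) = -18.203584
s₂ = 1.560000 − (-18.203584)·(1.560000 − 3.690000) / (-18.203584 − 28.243409) = 1.560000 − (38.773634)/(-46.446993) = 2.394793
f(2.394793) = -8.265778
s₃ = 2.394793 − (-8.265778)·(2.394793 − 1.560000) / (-8.265778 − (-18.203584)) = 2.394793 − (-6.900216)/(9.937806) = 3.089133

2.3948, 3.0891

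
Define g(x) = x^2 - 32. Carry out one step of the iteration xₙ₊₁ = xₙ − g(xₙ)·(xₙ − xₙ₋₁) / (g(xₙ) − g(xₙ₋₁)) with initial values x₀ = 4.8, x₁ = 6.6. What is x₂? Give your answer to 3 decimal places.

g(4.8) = -8.96000, g(6.6) = 11.56000
x₂ = 6.60000 − 11.56000·(6.60000 − 4.80000) / (11.56000 − (-8.96000)) = 6.60000 − (20.80800)/(20.52000) = 5.58596

5.586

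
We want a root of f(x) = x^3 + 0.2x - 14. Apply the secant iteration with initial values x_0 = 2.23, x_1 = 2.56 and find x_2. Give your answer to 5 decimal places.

2.37135

f(2.23) = -2.4644330, f(2.56) = 3.2892160
x_2 = 2.5600000 − 3.2892160·(2.5600000 − 2.2300000) / (3.2892160 − (-2.4644330)) = 2.5600000 − (1.0854413)/(5.7536490) = 2.3713473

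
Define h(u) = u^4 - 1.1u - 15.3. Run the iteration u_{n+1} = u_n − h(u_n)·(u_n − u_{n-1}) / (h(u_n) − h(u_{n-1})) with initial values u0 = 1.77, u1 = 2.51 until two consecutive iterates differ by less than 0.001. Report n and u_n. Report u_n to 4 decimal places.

h(1.77) = -7.431938, h(2.51) = 21.630260
u2 = 2.510000 − 21.630260·(0.740000)/(29.062198) = 1.959237;  |Δ| = 0.550763
h(1.959237) = -2.720246
u3 = 1.959237 − (-2.720246)·(-0.550763)/(-24.350506) = 2.020764;  |Δ| = 0.061527
h(2.020764) = -0.847986
u4 = 2.020764 − (-0.847986)·(0.061527)/(1.872260) = 2.048630;  |Δ| = 0.027867
h(2.048630) = 0.060364
u5 = 2.048630 − 0.060364·(0.027867)/(0.908350) = 2.046779;  |Δ| = 0.001852
h(2.046779) = -0.001201
u6 = 2.046779 − (-0.001201)·(-0.001852)/(-0.061565) = 2.046815;  |Δ| = 0.000036
|u6 − u5| = 0.000036 < 0.001

n = 6, u_n = 2.0468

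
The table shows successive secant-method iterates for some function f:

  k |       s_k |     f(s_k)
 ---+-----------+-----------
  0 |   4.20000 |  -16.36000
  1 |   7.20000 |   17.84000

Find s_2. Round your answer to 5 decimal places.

5.63509

s_2 = 7.20000 − 17.84000·(7.20000 − 4.20000) / (17.84000 − (-16.36000))
   = 7.20000 − (53.5200000)/(34.2000000) = 5.6350877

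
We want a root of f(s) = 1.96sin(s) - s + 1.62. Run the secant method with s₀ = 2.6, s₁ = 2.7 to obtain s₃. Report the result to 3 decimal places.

f(2.6) = 0.03038, f(2.7) = -0.24234
s₂ = 2.70000 − (-0.24234)·(2.70000 − 2.60000) / (-0.24234 − 0.03038) = 2.70000 − (-0.02423)/(-0.27272) = 2.61114
f(2.61114) = 0.00047
s₃ = 2.61114 − 0.00047·(2.61114 − 2.70000) / (0.00047 − (-0.24234)) = 2.61114 − (-0.00004)/(0.24280) = 2.61131

2.611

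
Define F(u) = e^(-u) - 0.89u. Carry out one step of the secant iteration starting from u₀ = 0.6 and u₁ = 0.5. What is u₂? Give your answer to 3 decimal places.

0.610

F(0.6) = 0.01481, F(0.5) = 0.16153
u₂ = 0.50000 − 0.16153·(0.50000 − 0.60000) / (0.16153 − 0.01481) = 0.50000 − (-0.01615)/(0.14672) = 0.61010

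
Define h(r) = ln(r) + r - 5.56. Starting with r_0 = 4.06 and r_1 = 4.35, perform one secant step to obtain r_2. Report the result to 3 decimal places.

4.140

h(4.06) = -0.09882, h(4.35) = 0.26018
r_2 = 4.35000 − 0.26018·(4.35000 − 4.06000) / (0.26018 − (-0.09882)) = 4.35000 − (0.07545)/(0.35899) = 4.13983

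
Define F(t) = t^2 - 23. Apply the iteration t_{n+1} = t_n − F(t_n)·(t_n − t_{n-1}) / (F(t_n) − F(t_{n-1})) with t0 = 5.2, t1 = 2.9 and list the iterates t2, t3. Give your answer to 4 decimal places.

F(5.2) = 4.040000, F(2.9) = -14.590000
t2 = 2.900000 − (-14.590000)·(2.900000 − 5.200000) / (-14.590000 − 4.040000) = 2.900000 − (33.557000)/(-18.630000) = 4.701235
F(4.701235) = -0.898394
t3 = 4.701235 − (-0.898394)·(4.701235 − 2.900000) / (-0.898394 − (-14.590000)) = 4.701235 − (-1.618217)/(13.691606) = 4.819425

4.7012, 4.8194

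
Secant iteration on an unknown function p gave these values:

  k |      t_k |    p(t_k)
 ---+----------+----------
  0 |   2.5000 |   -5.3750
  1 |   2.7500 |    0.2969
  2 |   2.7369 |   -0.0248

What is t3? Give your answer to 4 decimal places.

2.7379

t3 = 2.7369 − (-0.0248)·(2.7369 − 2.7500) / (-0.0248 − 0.2969)
   = 2.7369 − (0.000325)/(-0.321700) = 2.737910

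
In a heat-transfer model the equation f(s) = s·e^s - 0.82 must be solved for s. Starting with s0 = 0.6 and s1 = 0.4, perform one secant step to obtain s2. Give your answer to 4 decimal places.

0.4899

f(0.6) = 0.273271, f(0.4) = -0.223270
s2 = 0.400000 − (-0.223270)·(0.400000 − 0.600000) / (-0.223270 − 0.273271) = 0.400000 − (0.044654)/(-0.496541) = 0.489930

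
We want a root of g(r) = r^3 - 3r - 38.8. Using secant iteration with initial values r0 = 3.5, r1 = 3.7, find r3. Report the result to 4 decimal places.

g(3.5) = -6.425000, g(3.7) = 0.753000
r2 = 3.700000 − 0.753000·(3.700000 − 3.500000) / (0.753000 − (-6.425000)) = 3.700000 − (0.150600)/(7.178000) = 3.679019
g(3.679019) = -0.040861
r3 = 3.679019 − (-0.040861)·(3.679019 − 3.700000) / (-0.040861 − 0.753000) = 3.679019 − (0.000857)/(-0.793861) = 3.680099

3.6801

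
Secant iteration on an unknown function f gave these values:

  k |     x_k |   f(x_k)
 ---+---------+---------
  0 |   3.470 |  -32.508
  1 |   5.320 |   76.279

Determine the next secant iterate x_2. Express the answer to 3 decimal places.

4.023

x_2 = 5.320 − 76.279·(5.320 − 3.470) / (76.279 − (-32.508))
   = 5.320 − (141.11615)/(108.78700) = 4.02282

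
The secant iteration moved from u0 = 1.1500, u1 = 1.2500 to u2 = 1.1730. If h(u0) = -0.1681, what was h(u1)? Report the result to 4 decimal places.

0.5628

The secant line through (1.1500, -0.1681) and (1.2500, h(u1)) crosses zero at u2 = 1.1730.
So (1.1500, -0.1681), (1.2500, h(u1)), (1.1730, 0) are collinear:
h(u1) = -0.1681 · (1.2500 − 1.1730) / (1.1500 − 1.1730) = -0.1681 · (0.077000)/(-0.023000) = 0.562770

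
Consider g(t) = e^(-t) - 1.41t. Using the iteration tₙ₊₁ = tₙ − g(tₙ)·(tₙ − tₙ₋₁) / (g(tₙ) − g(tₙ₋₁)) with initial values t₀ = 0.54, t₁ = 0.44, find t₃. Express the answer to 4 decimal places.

0.4515

g(0.54) = -0.178652, g(0.44) = 0.023636
t₂ = 0.440000 − 0.023636·(0.440000 − 0.540000) / (0.023636 − (-0.178652)) = 0.440000 − (-0.002364)/(0.202288) = 0.451685
g(0.451685) = -0.000320
t₃ = 0.451685 − (-0.000320)·(0.451685 − 0.440000) / (-0.000320 − 0.023636) = 0.451685 − (-0.000004)/(-0.023957) = 0.451528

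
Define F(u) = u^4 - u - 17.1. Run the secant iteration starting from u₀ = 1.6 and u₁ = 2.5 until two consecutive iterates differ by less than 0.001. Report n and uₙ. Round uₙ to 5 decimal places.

F(1.6) = -12.1464000, F(2.5) = 19.4625000
u₂ = 2.5000000 − 19.4625000·(0.9000000)/(31.6089000) = 1.9458444;  |Δ| = 0.5541556
F(1.9458444) = -4.7096987
u₃ = 1.9458444 − (-4.7096987)·(-0.5541556)/(-24.1721987) = 2.0538158;  |Δ| = 0.1079714
F(2.0538158) = -1.3609488
u₄ = 2.0538158 − (-1.3609488)·(0.1079714)/(3.3487499) = 2.0976959;  |Δ| = 0.0438801
F(2.0976959) = 0.1651908
u₅ = 2.0976959 − 0.1651908·(0.0438801)/(1.5261396) = 2.0929463;  |Δ| = 0.0047496
F(2.0929463) = -0.0048315
u₆ = 2.0929463 − (-0.0048315)·(-0.0047496)/(-0.1700223) = 2.0930812;  |Δ| = 0.0001350
|u₆ − u₅| = 0.0001350 < 0.001

n = 6, uₙ = 2.09308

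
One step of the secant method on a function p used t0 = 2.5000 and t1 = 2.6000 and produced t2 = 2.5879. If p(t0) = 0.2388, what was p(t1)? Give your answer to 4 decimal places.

The secant line through (2.5000, 0.2388) and (2.6000, p(t1)) crosses zero at t2 = 2.5879.
So (2.5000, 0.2388), (2.6000, p(t1)), (2.5879, 0) are collinear:
p(t1) = 0.2388 · (2.6000 − 2.5879) / (2.5000 − 2.5879) = 0.2388 · (0.012100)/(-0.087900) = -0.032872

-0.0329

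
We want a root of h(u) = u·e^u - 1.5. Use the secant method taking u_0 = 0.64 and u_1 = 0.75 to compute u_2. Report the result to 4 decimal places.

0.7242

h(0.64) = -0.286252, h(0.75) = 0.087750
u_2 = 0.750000 − 0.087750·(0.750000 − 0.640000) / (0.087750 − (-0.286252)) = 0.750000 − (0.009653)/(0.374002) = 0.724191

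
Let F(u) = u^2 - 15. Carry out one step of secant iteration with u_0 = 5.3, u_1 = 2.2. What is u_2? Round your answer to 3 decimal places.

3.555

F(5.3) = 13.09000, F(2.2) = -10.16000
u_2 = 2.20000 − (-10.16000)·(2.20000 − 5.30000) / (-10.16000 − 13.09000) = 2.20000 − (31.49600)/(-23.25000) = 3.55467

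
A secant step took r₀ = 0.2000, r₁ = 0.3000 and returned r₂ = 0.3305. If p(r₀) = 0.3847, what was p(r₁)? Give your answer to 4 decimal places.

0.0899

The secant line through (0.2000, 0.3847) and (0.3000, p(r₁)) crosses zero at r₂ = 0.3305.
So (0.2000, 0.3847), (0.3000, p(r₁)), (0.3305, 0) are collinear:
p(r₁) = 0.3847 · (0.3000 − 0.3305) / (0.2000 − 0.3305) = 0.3847 · (-0.030500)/(-0.130500) = 0.089911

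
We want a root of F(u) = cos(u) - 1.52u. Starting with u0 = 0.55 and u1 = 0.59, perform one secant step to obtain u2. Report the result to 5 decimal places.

0.55802

F(0.55) = 0.0165245, F(0.59) = -0.0658593
u2 = 0.5900000 − (-0.0658593)·(0.5900000 − 0.5500000) / (-0.0658593 − 0.0165245) = 0.5900000 − (-0.0026344)/(-0.0823838) = 0.5580232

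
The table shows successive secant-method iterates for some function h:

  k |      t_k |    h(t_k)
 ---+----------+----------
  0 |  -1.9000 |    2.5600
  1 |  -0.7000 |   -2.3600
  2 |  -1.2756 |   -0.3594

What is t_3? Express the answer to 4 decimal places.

t_3 = -1.2756 − (-0.3594)·(-1.2756 − (-0.7000)) / (-0.3594 − (-2.3600))
   = -1.2756 − (0.206871)/(2.000600) = -1.379004

-1.3790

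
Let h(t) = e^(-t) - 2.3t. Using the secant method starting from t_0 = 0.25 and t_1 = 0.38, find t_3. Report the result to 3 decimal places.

h(0.25) = 0.20380, h(0.38) = -0.19014
t_2 = 0.38000 − (-0.19014)·(0.38000 − 0.25000) / (-0.19014 − 0.20380) = 0.38000 − (-0.02472)/(-0.39394) = 0.31725
h(0.31725) = -0.00154
t_3 = 0.31725 − (-0.00154)·(0.31725 − 0.38000) / (-0.00154 − (-0.19014)) = 0.31725 − (0.00010)/(0.18860) = 0.31674

0.317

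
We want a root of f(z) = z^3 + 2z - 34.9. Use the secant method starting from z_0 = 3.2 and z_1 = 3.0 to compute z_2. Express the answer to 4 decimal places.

3.0616

f(3.2) = 4.268000, f(3.0) = -1.900000
z_2 = 3.000000 − (-1.900000)·(3.000000 − 3.200000) / (-1.900000 − 4.268000) = 3.000000 − (0.380000)/(-6.168000) = 3.061608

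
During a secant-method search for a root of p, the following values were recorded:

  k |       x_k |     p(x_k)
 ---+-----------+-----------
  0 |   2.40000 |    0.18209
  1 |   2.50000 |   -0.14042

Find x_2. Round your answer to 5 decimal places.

x_2 = 2.50000 − (-0.14042)·(2.50000 − 2.40000) / (-0.14042 − 0.18209)
   = 2.50000 − (-0.0140420)/(-0.3225100) = 2.4564603

2.45646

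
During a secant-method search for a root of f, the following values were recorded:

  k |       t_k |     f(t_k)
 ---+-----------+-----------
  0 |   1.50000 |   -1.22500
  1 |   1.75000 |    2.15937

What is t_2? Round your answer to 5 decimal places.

1.59049

t_2 = 1.75000 − 2.15937·(1.75000 − 1.50000) / (2.15937 − (-1.22500))
   = 1.75000 − (0.5398425)/(3.3843700) = 1.5904895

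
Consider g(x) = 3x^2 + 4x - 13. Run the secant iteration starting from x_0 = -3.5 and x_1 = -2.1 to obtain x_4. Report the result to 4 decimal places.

g(-3.5) = 9.750000, g(-2.1) = -8.170000
x_2 = -2.100000 − (-8.170000)·(-2.100000 − (-3.500000)) / (-8.170000 − 9.750000) = -2.100000 − (-11.438000)/(-17.920000) = -2.738281
g(-2.738281) = -1.458572
x_3 = -2.738281 − (-1.458572)·(-2.738281 − (-2.100000)) / (-1.458572 − (-8.170000)) = -2.738281 − (0.930979)/(6.711428) = -2.876997
g(-2.876997) = 0.323345
x_4 = -2.876997 − 0.323345·(-2.876997 − (-2.738281)) / (0.323345 − (-1.458572)) = -2.876997 − (-0.044853)/(1.781917) = -2.851826

-2.8518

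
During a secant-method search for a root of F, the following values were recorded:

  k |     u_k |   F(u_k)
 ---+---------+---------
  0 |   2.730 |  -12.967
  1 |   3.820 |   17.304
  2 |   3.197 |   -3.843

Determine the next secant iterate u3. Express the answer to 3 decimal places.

3.310

u3 = 3.197 − (-3.843)·(3.197 − 3.820) / (-3.843 − 17.304)
   = 3.197 − (2.39419)/(-21.14700) = 3.31022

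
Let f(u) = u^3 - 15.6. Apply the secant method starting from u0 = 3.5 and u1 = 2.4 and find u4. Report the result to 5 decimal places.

f(3.5) = 27.2750000, f(2.4) = -1.7760000
u2 = 2.4000000 − (-1.7760000)·(2.4000000 − 3.5000000) / (-1.7760000 − 27.2750000) = 2.4000000 − (1.9536000)/(-29.0510000) = 2.4672473
f(2.4672473) = -0.5811035
u3 = 2.4672473 − (-0.5811035)·(2.4672473 − 2.4000000) / (-0.5811035 − (-1.7760000)) = 2.4672473 − (-0.0390776)/(1.1948965) = 2.4999510
f(2.4999510) = 0.0240817
u4 = 2.4999510 − 0.0240817·(2.4999510 − 2.4672473) / (0.0240817 − (-0.5811035)) = 2.4999510 − (0.0007876)/(0.6051853) = 2.4986497

2.49865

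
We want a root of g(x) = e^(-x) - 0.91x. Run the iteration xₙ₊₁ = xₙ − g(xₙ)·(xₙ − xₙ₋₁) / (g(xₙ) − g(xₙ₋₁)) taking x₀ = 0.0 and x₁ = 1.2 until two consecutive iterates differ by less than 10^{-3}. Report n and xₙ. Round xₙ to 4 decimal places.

n = 5, xₙ = 0.6019

g(0.0) = 1.000000, g(1.2) = -0.790806
x₂ = 1.200000 − (-0.790806)·(1.200000)/(-1.790806) = 0.670089;  |Δ| = 0.529911
g(0.670089) = -0.098119
x₃ = 0.670089 − (-0.098119)·(-0.529911)/(0.692687) = 0.595028;  |Δ| = 0.075061
g(0.595028) = 0.010072
x₄ = 0.595028 − 0.010072·(-0.075061)/(0.108190) = 0.602016;  |Δ| = 0.006988
g(0.602016) = -0.000128
x₅ = 0.602016 − (-0.000128)·(0.006988)/(-0.010199) = 0.601928;  |Δ| = 0.000087
|x₅ − x₄| = 0.000087 < 10^{-3}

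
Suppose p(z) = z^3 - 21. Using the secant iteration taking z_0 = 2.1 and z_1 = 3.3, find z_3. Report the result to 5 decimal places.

2.73569

p(2.1) = -11.7390000, p(3.3) = 14.9370000
z_2 = 3.3000000 − 14.9370000·(3.3000000 − 2.1000000) / (14.9370000 − (-11.7390000)) = 3.3000000 − (17.9244000)/(26.6760000) = 2.6280702
p(2.6280702) = -2.8485688
z_3 = 2.6280702 − (-2.8485688)·(2.6280702 − 3.3000000) / (-2.8485688 − 14.9370000) = 2.6280702 − (1.9140384)/(-17.7855688) = 2.7356877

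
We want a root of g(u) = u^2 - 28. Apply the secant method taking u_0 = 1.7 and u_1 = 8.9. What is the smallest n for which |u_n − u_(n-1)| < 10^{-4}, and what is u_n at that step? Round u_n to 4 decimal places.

g(1.7) = -25.110000, g(8.9) = 51.210000
u_2 = 8.900000 − 51.210000·(7.200000)/(76.320000) = 4.068868;  |Δ| = 4.831132
g(4.068868) = -11.444314
u_3 = 4.068868 − (-11.444314)·(-4.831132)/(-62.654314) = 4.951313;  |Δ| = 0.882445
g(4.951313) = -3.484499
u_4 = 4.951313 − (-3.484499)·(0.882445)/(7.959814) = 5.337613;  |Δ| = 0.386300
g(5.337613) = 0.490117
u_5 = 5.337613 − 0.490117·(0.386300)/(3.974616) = 5.289978;  |Δ| = 0.047635
g(5.289978) = -0.016132
u_6 = 5.289978 − (-0.016132)·(-0.047635)/(-0.506249) = 5.291496;  |Δ| = 0.001518
g(5.291496) = -0.000070
u_7 = 5.291496 − (-0.000070)·(0.001518)/(0.016062) = 5.291503;  |Δ| = 0.000007
|u_7 − u_6| = 0.000007 < 10^{-4}

n = 7, u_n = 5.2915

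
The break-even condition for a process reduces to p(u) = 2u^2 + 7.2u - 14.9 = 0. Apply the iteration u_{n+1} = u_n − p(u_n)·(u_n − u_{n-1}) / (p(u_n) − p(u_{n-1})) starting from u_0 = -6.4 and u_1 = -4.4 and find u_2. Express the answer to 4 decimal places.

p(-6.4) = 20.940000, p(-4.4) = -7.860000
u_2 = -4.400000 − (-7.860000)·(-4.400000 − (-6.400000)) / (-7.860000 − 20.940000) = -4.400000 − (-15.720000)/(-28.800000) = -4.945833

-4.9458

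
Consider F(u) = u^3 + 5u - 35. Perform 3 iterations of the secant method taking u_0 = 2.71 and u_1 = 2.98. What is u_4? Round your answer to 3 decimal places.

2.766

F(2.71) = -1.54749, F(2.98) = 6.36359
u_2 = 2.98000 − 6.36359·(2.98000 − 2.71000) / (6.36359 − (-1.54749)) = 2.98000 − (1.71817)/(7.91108) = 2.76281
F(2.76281) = -0.09696
u_3 = 2.76281 − (-0.09696)·(2.76281 − 2.98000) / (-0.09696 − 6.36359) = 2.76281 − (0.02106)/(-6.46055) = 2.76607
F(2.76607) = -0.00593
u_4 = 2.76607 − (-0.00593)·(2.76607 − 2.76281) / (-0.00593 − (-0.09696)) = 2.76607 − (-0.00002)/(0.09103) = 2.76629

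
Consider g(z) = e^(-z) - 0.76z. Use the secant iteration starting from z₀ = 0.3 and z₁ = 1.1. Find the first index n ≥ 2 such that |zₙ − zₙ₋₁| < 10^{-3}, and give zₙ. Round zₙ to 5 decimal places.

n = 5, zₙ = 0.67197

g(0.3) = 0.5128182, g(1.1) = -0.5031289
z₂ = 1.1000000 − (-0.5031289)·(0.8000000)/(-1.0159471) = 0.7038149;  |Δ| = 0.3961851
g(0.7038149) = -0.0402048
z₃ = 0.7038149 − (-0.0402048)·(-0.3961851)/(0.4629241) = 0.6694063;  |Δ| = 0.0344086
g(0.6694063) = 0.0032636
z₄ = 0.6694063 − 0.0032636·(-0.0344086)/(0.0434685) = 0.6719897;  |Δ| = 0.0025834
g(0.6719897) = -0.0000208
z₅ = 0.6719897 − (-0.0000208)·(0.0025834)/(-0.0032844) = 0.6719734;  |Δ| = 0.0000164
|z₅ − z₄| = 0.0000164 < 10^{-3}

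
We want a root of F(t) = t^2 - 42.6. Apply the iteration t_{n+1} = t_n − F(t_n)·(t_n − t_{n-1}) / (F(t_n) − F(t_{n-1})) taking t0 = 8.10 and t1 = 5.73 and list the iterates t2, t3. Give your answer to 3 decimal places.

6.436, 6.533

F(8.10) = 23.01000, F(5.73) = -9.76710
t2 = 5.73000 − (-9.76710)·(5.73000 − 8.10000) / (-9.76710 − 23.01000) = 5.73000 − (23.14803)/(-32.77710) = 6.43623
F(6.43623) = -1.17500
t3 = 6.43623 − (-1.17500)·(6.43623 − 5.73000) / (-1.17500 − (-9.76710)) = 6.43623 − (-0.82982)/(8.59210) = 6.53280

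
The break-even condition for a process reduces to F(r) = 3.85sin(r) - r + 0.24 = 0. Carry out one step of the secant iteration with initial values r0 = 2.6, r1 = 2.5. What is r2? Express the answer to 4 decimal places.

2.5105

F(2.6) = -0.375320, F(2.5) = 0.044118
r2 = 2.500000 − 0.044118·(2.500000 − 2.600000) / (0.044118 − (-0.375320)) = 2.500000 − (-0.004412)/(0.419437) = 2.510518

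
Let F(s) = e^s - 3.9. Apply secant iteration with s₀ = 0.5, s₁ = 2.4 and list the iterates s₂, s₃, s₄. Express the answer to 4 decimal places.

0.9563, 1.1788, 1.4017

F(0.5) = -2.251279, F(2.4) = 7.123176
s₂ = 2.400000 − 7.123176·(2.400000 − 0.500000) / (7.123176 − (-2.251279)) = 2.400000 − (13.534035)/(9.374455) = 0.956286
F(0.956286) = -1.297986
s₃ = 0.956286 − (-1.297986)·(0.956286 − 2.400000) / (-1.297986 − 7.123176) = 0.956286 − (1.873921)/(-8.421163) = 1.178811
F(1.178811) = -0.649493
s₄ = 1.178811 − (-0.649493)·(1.178811 − 0.956286) / (-0.649493 − (-1.297986)) = 1.178811 − (-0.144529)/(0.648493) = 1.401679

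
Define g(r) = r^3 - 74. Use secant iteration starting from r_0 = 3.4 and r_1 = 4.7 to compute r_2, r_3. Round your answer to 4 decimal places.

4.0991, 4.1872

g(3.4) = -34.696000, g(4.7) = 29.823000
r_2 = 4.700000 − 29.823000·(4.700000 − 3.400000) / (29.823000 − (-34.696000)) = 4.700000 − (38.769900)/(64.519000) = 4.099093
g(4.099093) = -5.124715
r_3 = 4.099093 − (-5.124715)·(4.099093 − 4.700000) / (-5.124715 − 29.823000) = 4.099093 − (3.079476)/(-34.947715) = 4.187210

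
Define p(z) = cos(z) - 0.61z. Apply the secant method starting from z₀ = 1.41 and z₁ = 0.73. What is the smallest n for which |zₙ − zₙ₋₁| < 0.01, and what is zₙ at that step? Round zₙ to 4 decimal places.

n = 4, zₙ = 0.9515

p(1.41) = -0.699996, p(0.73) = 0.299874
z₂ = 0.730000 − 0.299874·(-0.680000)/(0.999870) = 0.933941;  |Δ| = 0.203941
p(0.933941) = 0.024966
z₃ = 0.933941 − 0.024966·(0.203941)/(-0.274908) = 0.952462;  |Δ| = 0.018521
p(0.952462) = -0.001323
z₄ = 0.952462 − (-0.001323)·(0.018521)/(-0.026289) = 0.951530;  |Δ| = 0.000932
|z₄ − z₃| = 0.000932 < 0.01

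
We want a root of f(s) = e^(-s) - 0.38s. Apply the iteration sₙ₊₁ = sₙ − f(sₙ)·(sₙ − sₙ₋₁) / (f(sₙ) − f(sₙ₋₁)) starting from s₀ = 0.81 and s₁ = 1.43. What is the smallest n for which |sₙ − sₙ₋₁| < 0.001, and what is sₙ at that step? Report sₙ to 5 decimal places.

n = 5, sₙ = 0.98386

f(0.81) = 0.1370581, f(1.43) = -0.3040911
s₂ = 1.4300000 − (-0.3040911)·(0.6200000)/(-0.4411491) = 1.0026242;  |Δ| = 0.4273758
f(1.0026242) = -0.0140819
s₃ = 1.0026242 − (-0.0140819)·(-0.4273758)/(0.2900092) = 0.9818723;  |Δ| = 0.0207519
f(0.9818723) = 0.0014976
s₄ = 0.9818723 − 0.0014976·(-0.0207519)/(0.0155795) = 0.9838671;  |Δ| = 0.0019948
f(0.9838671) = -0.0000070
s₅ = 0.9838671 − (-0.0000070)·(0.0019948)/(-0.0015046) = 0.9838579;  |Δ| = 0.0000092
|s₅ − s₄| = 0.0000092 < 0.001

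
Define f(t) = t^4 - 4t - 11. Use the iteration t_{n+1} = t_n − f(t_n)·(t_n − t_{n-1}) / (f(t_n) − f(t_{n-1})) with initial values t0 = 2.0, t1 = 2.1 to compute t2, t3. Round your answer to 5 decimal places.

f(2.0) = -3.0000000, f(2.1) = 0.0481000
t2 = 2.1000000 − 0.0481000·(2.1000000 − 2.0000000) / (0.0481000 − (-3.0000000)) = 2.1000000 − (0.0048100)/(3.0481000) = 2.0984220
f(2.0984220) = -0.0039786
t3 = 2.0984220 − (-0.0039786)·(2.0984220 − 2.1000000) / (-0.0039786 − 0.0481000) = 2.0984220 − (0.0000063)/(-0.0520786) = 2.0985425

2.09842, 2.09854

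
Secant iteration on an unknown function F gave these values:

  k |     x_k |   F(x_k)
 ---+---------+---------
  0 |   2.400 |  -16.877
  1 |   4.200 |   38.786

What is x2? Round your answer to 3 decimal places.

x2 = 4.200 − 38.786·(4.200 − 2.400) / (38.786 − (-16.877))
   = 4.200 − (69.81480)/(55.66300) = 2.94576

2.946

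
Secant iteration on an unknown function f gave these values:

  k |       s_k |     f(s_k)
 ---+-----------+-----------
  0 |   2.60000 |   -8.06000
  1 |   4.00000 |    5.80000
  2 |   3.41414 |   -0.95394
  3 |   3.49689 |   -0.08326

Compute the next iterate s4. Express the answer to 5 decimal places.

s4 = 3.49689 − (-0.08326)·(3.49689 − 3.41414) / (-0.08326 − (-0.95394))
   = 3.49689 − (-0.0068898)/(0.8706800) = 3.5048031

3.50480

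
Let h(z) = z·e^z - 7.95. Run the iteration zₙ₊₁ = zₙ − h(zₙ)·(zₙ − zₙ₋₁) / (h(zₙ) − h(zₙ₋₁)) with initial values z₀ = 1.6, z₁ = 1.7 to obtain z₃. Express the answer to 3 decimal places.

h(1.6) = -0.02515, h(1.7) = 1.35571
z₂ = 1.70000 − 1.35571·(1.70000 − 1.60000) / (1.35571 − (-0.02515)) = 1.70000 − (0.13557)/(1.38086) = 1.60182
h(1.60182) = -0.00167
z₃ = 1.60182 − (-0.00167)·(1.60182 − 1.70000) / (-0.00167 − 1.35571) = 1.60182 − (0.00016)/(-1.35738) = 1.60194

1.602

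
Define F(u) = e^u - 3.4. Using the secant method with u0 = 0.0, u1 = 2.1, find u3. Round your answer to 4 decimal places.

F(0.0) = -2.400000, F(2.1) = 4.766170
u2 = 2.100000 − 4.766170·(2.100000 − 0.000000) / (4.766170 − (-2.400000)) = 2.100000 − (10.008957)/(7.166170) = 0.703305
F(0.703305) = -1.379582
u3 = 0.703305 − (-1.379582)·(0.703305 − 2.100000) / (-1.379582 − 4.766170) = 0.703305 − (1.926855)/(-6.145752) = 1.016831

1.0168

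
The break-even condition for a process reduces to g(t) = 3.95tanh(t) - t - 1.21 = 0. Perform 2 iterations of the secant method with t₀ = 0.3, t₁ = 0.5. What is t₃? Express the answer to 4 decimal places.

g(0.3) = -0.359315, g(0.5) = 0.115363
t₂ = 0.500000 − 0.115363·(0.500000 − 0.300000) / (0.115363 − (-0.359315)) = 0.500000 − (0.023073)/(0.474678) = 0.451393
g(0.451393) = 0.009629
t₃ = 0.451393 − 0.009629·(0.451393 − 0.500000) / (0.009629 − 0.115363) = 0.451393 − (-0.000468)/(-0.105734) = 0.446967

0.4470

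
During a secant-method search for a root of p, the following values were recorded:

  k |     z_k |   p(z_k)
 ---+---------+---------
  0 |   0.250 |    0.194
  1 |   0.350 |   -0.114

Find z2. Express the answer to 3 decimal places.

z2 = 0.350 − (-0.114)·(0.350 − 0.250) / (-0.114 − 0.194)
   = 0.350 − (-0.01140)/(-0.30800) = 0.31299

0.313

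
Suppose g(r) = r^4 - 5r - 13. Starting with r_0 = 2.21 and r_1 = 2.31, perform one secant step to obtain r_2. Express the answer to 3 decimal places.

g(2.21) = -0.19557, g(2.31) = 3.92396
r_2 = 2.31000 − 3.92396·(2.31000 − 2.21000) / (3.92396 − (-0.19557)) = 2.31000 − (0.39240)/(4.11953) = 2.21475

2.215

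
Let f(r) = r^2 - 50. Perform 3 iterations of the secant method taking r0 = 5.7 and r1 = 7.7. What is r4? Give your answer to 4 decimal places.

7.0711

f(5.7) = -17.510000, f(7.7) = 9.290000
r2 = 7.700000 − 9.290000·(7.700000 − 5.700000) / (9.290000 − (-17.510000)) = 7.700000 − (18.580000)/(26.800000) = 7.006716
f(7.006716) = -0.905925
r3 = 7.006716 − (-0.905925)·(7.006716 − 7.700000) / (-0.905925 − 9.290000) = 7.006716 − (0.628063)/(-10.195925) = 7.068316
f(7.068316) = -0.038911
r4 = 7.068316 − (-0.038911)·(7.068316 − 7.006716) / (-0.038911 − (-0.905925)) = 7.068316 − (-0.002397)/(0.867014) = 7.071080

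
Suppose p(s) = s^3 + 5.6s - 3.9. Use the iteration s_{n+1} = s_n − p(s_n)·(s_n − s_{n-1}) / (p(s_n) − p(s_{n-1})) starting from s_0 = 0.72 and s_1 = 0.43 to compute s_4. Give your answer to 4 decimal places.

0.6479

p(0.72) = 0.505248, p(0.43) = -1.412493
s_2 = 0.430000 − (-1.412493)·(0.430000 − 0.720000) / (-1.412493 − 0.505248) = 0.430000 − (0.409623)/(-1.917741) = 0.643597
p(0.643597) = -0.029271
s_3 = 0.643597 − (-0.029271)·(0.643597 − 0.430000) / (-0.029271 − (-1.412493)) = 0.643597 − (-0.006252)/(1.383222) = 0.648117
p(0.648117) = 0.001697
s_4 = 0.648117 − 0.001697·(0.648117 − 0.643597) / (0.001697 − (-0.029271)) = 0.648117 − (0.000008)/(0.030968) = 0.647869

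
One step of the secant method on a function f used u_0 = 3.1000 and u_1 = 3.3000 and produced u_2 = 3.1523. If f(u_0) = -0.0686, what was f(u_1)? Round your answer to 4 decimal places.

The secant line through (3.1000, -0.0686) and (3.3000, f(u_1)) crosses zero at u_2 = 3.1523.
So (3.1000, -0.0686), (3.3000, f(u_1)), (3.1523, 0) are collinear:
f(u_1) = -0.0686 · (3.3000 − 3.1523) / (3.1000 − 3.1523) = -0.0686 · (0.147700)/(-0.052300) = 0.193733

0.1937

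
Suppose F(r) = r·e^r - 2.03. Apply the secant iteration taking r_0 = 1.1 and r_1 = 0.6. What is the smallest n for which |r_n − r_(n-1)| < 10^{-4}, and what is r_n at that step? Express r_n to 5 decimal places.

F(1.1) = 1.2745826, F(0.6) = -0.9367287
r_2 = 0.6000000 − (-0.9367287)·(-0.5000000)/(-2.2113113) = 0.8118039;  |Δ| = 0.2118039
F(0.8118039) = -0.2018447
r_3 = 0.8118039 − (-0.2018447)·(0.2118039)/(0.7348840) = 0.8699784;  |Δ| = 0.0581745
F(0.8699784) = 0.0465159
r_4 = 0.8699784 − 0.0465159·(0.0581745)/(0.2483606) = 0.8590828;  |Δ| = 0.0108956
F(0.8590828) = -0.0017106
r_5 = 0.8590828 − (-0.0017106)·(-0.0108956)/(-0.0482266) = 0.8594692;  |Δ| = 0.0003865
F(0.8594692) = -0.0000138
r_6 = 0.8594692 − (-0.0000138)·(0.0003865)/(0.0016969) = 0.8594724;  |Δ| = 0.0000031
|r_6 − r_5| = 0.0000031 < 10^{-4}

n = 6, r_n = 0.85947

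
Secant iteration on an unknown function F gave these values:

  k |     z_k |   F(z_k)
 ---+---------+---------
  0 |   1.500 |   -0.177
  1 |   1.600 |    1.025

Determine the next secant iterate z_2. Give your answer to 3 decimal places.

1.515

z_2 = 1.600 − 1.025·(1.600 − 1.500) / (1.025 − (-0.177))
   = 1.600 − (0.10250)/(1.20200) = 1.51473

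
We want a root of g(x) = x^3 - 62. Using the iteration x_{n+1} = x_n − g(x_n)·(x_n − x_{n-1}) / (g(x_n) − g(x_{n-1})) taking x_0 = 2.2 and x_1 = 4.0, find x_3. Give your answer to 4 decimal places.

g(2.2) = -51.352000, g(4.0) = 2.000000
x_2 = 4.000000 − 2.000000·(4.000000 − 2.200000) / (2.000000 − (-51.352000)) = 4.000000 − (3.600000)/(53.352000) = 3.932524
g(3.932524) = -1.184537
x_3 = 3.932524 − (-1.184537)·(3.932524 − 4.000000) / (-1.184537 − 2.000000) = 3.932524 − (0.079928)/(-3.184537) = 3.957622

3.9576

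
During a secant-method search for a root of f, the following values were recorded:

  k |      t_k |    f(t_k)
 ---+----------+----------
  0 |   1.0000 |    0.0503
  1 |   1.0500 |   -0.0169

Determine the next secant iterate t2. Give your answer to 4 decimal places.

1.0374

t2 = 1.0500 − (-0.0169)·(1.0500 − 1.0000) / (-0.0169 − 0.0503)
   = 1.0500 − (-0.000845)/(-0.067200) = 1.037426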